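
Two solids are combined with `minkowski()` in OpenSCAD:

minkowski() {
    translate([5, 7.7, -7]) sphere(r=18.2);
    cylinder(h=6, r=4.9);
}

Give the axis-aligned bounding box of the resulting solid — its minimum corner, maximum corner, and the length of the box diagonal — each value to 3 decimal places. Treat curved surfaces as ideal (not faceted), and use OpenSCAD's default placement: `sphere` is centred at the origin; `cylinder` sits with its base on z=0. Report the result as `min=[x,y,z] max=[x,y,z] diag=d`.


A = translate([5, 7.7, -7]) sphere(r=18.2) → bbox [-13.2,-10.5,-25.2] .. [23.2,25.9,11.2]
B = cylinder(h=6, r=4.9) → bbox [-4.9,-4.9,0] .. [4.9,4.9,6]
lo = A.lo+B.lo = [-13.2-4.9, -10.5-4.9, -25.2+0] = [-18.100,-15.400,-25.200]
hi = A.hi+B.hi = [23.2+4.9, 25.9+4.9, 11.2+6] = [28.100,30.800,17.200]
diag = √(46.2²+46.2²+42.4²) = √6066.64 = 77.889

min=[-18.100,-15.400,-25.200] max=[28.100,30.800,17.200] diag=77.889


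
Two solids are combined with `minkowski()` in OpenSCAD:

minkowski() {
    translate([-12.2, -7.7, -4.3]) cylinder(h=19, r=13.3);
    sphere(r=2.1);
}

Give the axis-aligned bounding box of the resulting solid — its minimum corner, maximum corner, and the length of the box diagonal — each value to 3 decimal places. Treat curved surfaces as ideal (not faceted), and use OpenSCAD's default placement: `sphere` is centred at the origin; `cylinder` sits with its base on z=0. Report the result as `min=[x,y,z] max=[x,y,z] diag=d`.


A = translate([-12.2, -7.7, -4.3]) cylinder(h=19, r=13.3) → bbox [-25.5,-21,-4.3] .. [1.1,5.6,14.7]
B = sphere(r=2.1) → bbox [-2.1,-2.1,-2.1] .. [2.1,2.1,2.1]
lo = A.lo+B.lo = [-25.5-2.1, -21-2.1, -4.3-2.1] = [-27.600,-23.100,-6.400]
hi = A.hi+B.hi = [1.1+2.1, 5.6+2.1, 14.7+2.1] = [3.200,7.700,16.800]
diag = √(30.8²+30.8²+23.2²) = √2435.52 = 49.351

min=[-27.600,-23.100,-6.400] max=[3.200,7.700,16.800] diag=49.351


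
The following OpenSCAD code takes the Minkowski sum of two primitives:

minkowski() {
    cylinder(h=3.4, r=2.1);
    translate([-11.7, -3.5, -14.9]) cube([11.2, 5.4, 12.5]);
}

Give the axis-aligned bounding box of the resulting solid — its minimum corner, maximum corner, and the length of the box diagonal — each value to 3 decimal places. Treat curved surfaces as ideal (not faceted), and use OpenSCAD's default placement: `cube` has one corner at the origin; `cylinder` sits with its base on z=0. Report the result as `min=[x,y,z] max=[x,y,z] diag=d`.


A = translate([-11.7, -3.5, -14.9]) cube([11.2, 5.4, 12.5]) → bbox [-11.7,-3.5,-14.9] .. [-0.5,1.9,-2.4]
B = cylinder(h=3.4, r=2.1) → bbox [-2.1,-2.1,0] .. [2.1,2.1,3.4]
lo = A.lo+B.lo = [-11.7-2.1, -3.5-2.1, -14.9+0] = [-13.800,-5.600,-14.900]
hi = A.hi+B.hi = [-0.5+2.1, 1.9+2.1, -2.4+3.4] = [1.600,4.000,1.000]
diag = √(15.4²+9.6²+15.9²) = √582.13 = 24.127

min=[-13.800,-5.600,-14.900] max=[1.600,4.000,1.000] diag=24.127


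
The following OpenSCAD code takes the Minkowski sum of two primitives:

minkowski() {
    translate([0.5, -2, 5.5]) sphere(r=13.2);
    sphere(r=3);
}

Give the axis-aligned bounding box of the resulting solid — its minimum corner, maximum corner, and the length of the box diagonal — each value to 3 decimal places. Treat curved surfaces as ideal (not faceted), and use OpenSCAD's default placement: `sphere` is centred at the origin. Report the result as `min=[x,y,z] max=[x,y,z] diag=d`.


min=[-15.700,-18.200,-10.700] max=[16.700,14.200,21.700] diag=56.118

A = translate([0.5, -2, 5.5]) sphere(r=13.2) → bbox [-12.7,-15.2,-7.7] .. [13.7,11.2,18.7]
B = sphere(r=3) → bbox [-3,-3,-3] .. [3,3,3]
lo = A.lo+B.lo = [-12.7-3, -15.2-3, -7.7-3] = [-15.700,-18.200,-10.700]
hi = A.hi+B.hi = [13.7+3, 11.2+3, 18.7+3] = [16.700,14.200,21.700]
diag = √(32.4²+32.4²+32.4²) = √3149.28 = 56.118


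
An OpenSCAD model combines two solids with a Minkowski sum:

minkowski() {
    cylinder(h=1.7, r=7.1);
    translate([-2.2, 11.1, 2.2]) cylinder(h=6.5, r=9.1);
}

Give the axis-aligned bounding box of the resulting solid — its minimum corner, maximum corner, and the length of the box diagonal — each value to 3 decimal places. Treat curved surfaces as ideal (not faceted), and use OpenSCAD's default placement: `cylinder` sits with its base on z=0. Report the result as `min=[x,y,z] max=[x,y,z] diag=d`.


A = translate([-2.2, 11.1, 2.2]) cylinder(h=6.5, r=9.1) → bbox [-11.3,2,2.2] .. [6.9,20.2,8.7]
B = cylinder(h=1.7, r=7.1) → bbox [-7.1,-7.1,0] .. [7.1,7.1,1.7]
lo = A.lo+B.lo = [-11.3-7.1, 2-7.1, 2.2+0] = [-18.400,-5.100,2.200]
hi = A.hi+B.hi = [6.9+7.1, 20.2+7.1, 8.7+1.7] = [14.000,27.300,10.400]
diag = √(32.4²+32.4²+8.2²) = √2166.76 = 46.548

min=[-18.400,-5.100,2.200] max=[14.000,27.300,10.400] diag=46.548


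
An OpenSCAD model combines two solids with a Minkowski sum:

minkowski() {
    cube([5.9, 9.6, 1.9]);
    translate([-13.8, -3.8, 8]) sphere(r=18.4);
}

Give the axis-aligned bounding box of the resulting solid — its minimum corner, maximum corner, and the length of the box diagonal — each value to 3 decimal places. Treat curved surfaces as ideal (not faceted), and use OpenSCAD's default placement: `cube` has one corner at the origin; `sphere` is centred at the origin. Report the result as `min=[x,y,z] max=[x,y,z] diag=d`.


min=[-32.200,-22.200,-10.400] max=[10.500,24.200,28.300] diag=73.986

A = translate([-13.8, -3.8, 8]) sphere(r=18.4) → bbox [-32.2,-22.2,-10.4] .. [4.6,14.6,26.4]
B = cube([5.9, 9.6, 1.9]) → bbox [0,0,0] .. [5.9,9.6,1.9]
lo = A.lo+B.lo = [-32.2+0, -22.2+0, -10.4+0] = [-32.200,-22.200,-10.400]
hi = A.hi+B.hi = [4.6+5.9, 14.6+9.6, 26.4+1.9] = [10.500,24.200,28.300]
diag = √(42.7²+46.4²+38.7²) = √5473.94 = 73.986


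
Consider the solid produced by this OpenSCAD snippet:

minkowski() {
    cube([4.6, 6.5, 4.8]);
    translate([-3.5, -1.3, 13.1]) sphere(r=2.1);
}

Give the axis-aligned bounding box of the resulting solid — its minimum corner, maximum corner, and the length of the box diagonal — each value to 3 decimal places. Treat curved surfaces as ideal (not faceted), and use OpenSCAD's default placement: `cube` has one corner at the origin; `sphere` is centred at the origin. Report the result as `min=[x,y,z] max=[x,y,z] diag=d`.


A = translate([-3.5, -1.3, 13.1]) sphere(r=2.1) → bbox [-5.6,-3.4,11] .. [-1.4,0.8,15.2]
B = cube([4.6, 6.5, 4.8]) → bbox [0,0,0] .. [4.6,6.5,4.8]
lo = A.lo+B.lo = [-5.6+0, -3.4+0, 11+0] = [-5.600,-3.400,11.000]
hi = A.hi+B.hi = [-1.4+4.6, 0.8+6.5, 15.2+4.8] = [3.200,7.300,20.000]
diag = √(8.8²+10.7²+9²) = √272.93 = 16.521

min=[-5.600,-3.400,11.000] max=[3.200,7.300,20.000] diag=16.521


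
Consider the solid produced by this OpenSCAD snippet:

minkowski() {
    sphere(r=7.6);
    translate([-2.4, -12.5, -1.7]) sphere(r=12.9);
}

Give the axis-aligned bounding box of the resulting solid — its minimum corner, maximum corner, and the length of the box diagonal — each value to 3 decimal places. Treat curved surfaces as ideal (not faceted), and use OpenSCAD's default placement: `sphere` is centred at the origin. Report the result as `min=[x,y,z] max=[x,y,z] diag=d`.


min=[-22.900,-33.000,-22.200] max=[18.100,8.000,18.800] diag=71.014

A = translate([-2.4, -12.5, -1.7]) sphere(r=12.9) → bbox [-15.3,-25.4,-14.6] .. [10.5,0.4,11.2]
B = sphere(r=7.6) → bbox [-7.6,-7.6,-7.6] .. [7.6,7.6,7.6]
lo = A.lo+B.lo = [-15.3-7.6, -25.4-7.6, -14.6-7.6] = [-22.900,-33.000,-22.200]
hi = A.hi+B.hi = [10.5+7.6, 0.4+7.6, 11.2+7.6] = [18.100,8.000,18.800]
diag = √(41²+41²+41²) = √5043 = 71.014


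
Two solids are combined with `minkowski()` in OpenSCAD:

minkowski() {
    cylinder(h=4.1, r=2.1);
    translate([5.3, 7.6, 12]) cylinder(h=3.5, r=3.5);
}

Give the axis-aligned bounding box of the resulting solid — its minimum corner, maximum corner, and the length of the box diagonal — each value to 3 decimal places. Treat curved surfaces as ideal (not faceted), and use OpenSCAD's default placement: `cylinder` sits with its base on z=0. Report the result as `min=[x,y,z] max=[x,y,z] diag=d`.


min=[-0.300,2.000,12.000] max=[10.900,13.200,19.600] diag=17.568

A = translate([5.3, 7.6, 12]) cylinder(h=3.5, r=3.5) → bbox [1.8,4.1,12] .. [8.8,11.1,15.5]
B = cylinder(h=4.1, r=2.1) → bbox [-2.1,-2.1,0] .. [2.1,2.1,4.1]
lo = A.lo+B.lo = [1.8-2.1, 4.1-2.1, 12+0] = [-0.300,2.000,12.000]
hi = A.hi+B.hi = [8.8+2.1, 11.1+2.1, 15.5+4.1] = [10.900,13.200,19.600]
diag = √(11.2²+11.2²+7.6²) = √308.64 = 17.568


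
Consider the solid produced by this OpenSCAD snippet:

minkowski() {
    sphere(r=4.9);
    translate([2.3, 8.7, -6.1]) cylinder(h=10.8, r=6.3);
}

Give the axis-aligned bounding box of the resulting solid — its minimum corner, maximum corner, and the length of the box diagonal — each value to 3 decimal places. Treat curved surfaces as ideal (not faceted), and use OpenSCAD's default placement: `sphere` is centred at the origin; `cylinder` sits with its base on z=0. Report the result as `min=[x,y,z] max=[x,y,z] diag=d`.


min=[-8.900,-2.500,-11.000] max=[13.500,19.900,9.600] diag=37.787

A = translate([2.3, 8.7, -6.1]) cylinder(h=10.8, r=6.3) → bbox [-4,2.4,-6.1] .. [8.6,15,4.7]
B = sphere(r=4.9) → bbox [-4.9,-4.9,-4.9] .. [4.9,4.9,4.9]
lo = A.lo+B.lo = [-4-4.9, 2.4-4.9, -6.1-4.9] = [-8.900,-2.500,-11.000]
hi = A.hi+B.hi = [8.6+4.9, 15+4.9, 4.7+4.9] = [13.500,19.900,9.600]
diag = √(22.4²+22.4²+20.6²) = √1427.88 = 37.787


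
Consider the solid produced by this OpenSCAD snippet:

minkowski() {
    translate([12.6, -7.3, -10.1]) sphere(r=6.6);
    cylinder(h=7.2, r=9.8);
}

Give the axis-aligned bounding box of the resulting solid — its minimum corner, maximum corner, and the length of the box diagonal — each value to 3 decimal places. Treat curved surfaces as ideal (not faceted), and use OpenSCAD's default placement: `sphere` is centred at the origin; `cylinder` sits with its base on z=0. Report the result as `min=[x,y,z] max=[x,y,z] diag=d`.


min=[-3.800,-23.700,-16.700] max=[29.000,9.100,3.700] diag=50.674

A = translate([12.6, -7.3, -10.1]) sphere(r=6.6) → bbox [6,-13.9,-16.7] .. [19.2,-0.7,-3.5]
B = cylinder(h=7.2, r=9.8) → bbox [-9.8,-9.8,0] .. [9.8,9.8,7.2]
lo = A.lo+B.lo = [6-9.8, -13.9-9.8, -16.7+0] = [-3.800,-23.700,-16.700]
hi = A.hi+B.hi = [19.2+9.8, -0.7+9.8, -3.5+7.2] = [29.000,9.100,3.700]
diag = √(32.8²+32.8²+20.4²) = √2567.84 = 50.674


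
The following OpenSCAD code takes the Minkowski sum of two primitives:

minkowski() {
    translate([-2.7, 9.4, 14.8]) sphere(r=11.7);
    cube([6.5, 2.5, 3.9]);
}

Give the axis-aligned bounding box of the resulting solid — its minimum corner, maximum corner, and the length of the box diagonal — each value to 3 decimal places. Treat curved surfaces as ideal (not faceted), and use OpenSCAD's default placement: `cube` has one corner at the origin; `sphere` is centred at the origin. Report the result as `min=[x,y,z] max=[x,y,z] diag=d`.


A = translate([-2.7, 9.4, 14.8]) sphere(r=11.7) → bbox [-14.4,-2.3,3.1] .. [9,21.1,26.5]
B = cube([6.5, 2.5, 3.9]) → bbox [0,0,0] .. [6.5,2.5,3.9]
lo = A.lo+B.lo = [-14.4+0, -2.3+0, 3.1+0] = [-14.400,-2.300,3.100]
hi = A.hi+B.hi = [9+6.5, 21.1+2.5, 26.5+3.9] = [15.500,23.600,30.400]
diag = √(29.9²+25.9²+27.3²) = √2310.11 = 48.064

min=[-14.400,-2.300,3.100] max=[15.500,23.600,30.400] diag=48.064


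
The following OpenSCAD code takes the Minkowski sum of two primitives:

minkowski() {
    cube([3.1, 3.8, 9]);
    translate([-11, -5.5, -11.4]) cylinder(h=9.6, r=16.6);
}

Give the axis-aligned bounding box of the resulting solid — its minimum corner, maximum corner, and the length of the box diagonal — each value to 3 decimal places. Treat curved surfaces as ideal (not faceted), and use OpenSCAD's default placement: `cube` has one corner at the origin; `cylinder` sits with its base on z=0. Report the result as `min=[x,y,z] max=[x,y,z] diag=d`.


min=[-27.600,-22.100,-11.400] max=[8.700,14.900,7.200] diag=55.070

A = translate([-11, -5.5, -11.4]) cylinder(h=9.6, r=16.6) → bbox [-27.6,-22.1,-11.4] .. [5.6,11.1,-1.8]
B = cube([3.1, 3.8, 9]) → bbox [0,0,0] .. [3.1,3.8,9]
lo = A.lo+B.lo = [-27.6+0, -22.1+0, -11.4+0] = [-27.600,-22.100,-11.400]
hi = A.hi+B.hi = [5.6+3.1, 11.1+3.8, -1.8+9] = [8.700,14.900,7.200]
diag = √(36.3²+37²+18.6²) = √3032.65 = 55.070


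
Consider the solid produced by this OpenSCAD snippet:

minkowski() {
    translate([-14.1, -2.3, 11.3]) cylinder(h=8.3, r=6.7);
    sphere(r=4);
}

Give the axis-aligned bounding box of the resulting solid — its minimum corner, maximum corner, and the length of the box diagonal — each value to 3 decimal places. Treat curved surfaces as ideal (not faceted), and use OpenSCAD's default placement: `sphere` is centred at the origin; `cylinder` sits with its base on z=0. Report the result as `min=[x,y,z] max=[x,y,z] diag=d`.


A = translate([-14.1, -2.3, 11.3]) cylinder(h=8.3, r=6.7) → bbox [-20.8,-9,11.3] .. [-7.4,4.4,19.6]
B = sphere(r=4) → bbox [-4,-4,-4] .. [4,4,4]
lo = A.lo+B.lo = [-20.8-4, -9-4, 11.3-4] = [-24.800,-13.000,7.300]
hi = A.hi+B.hi = [-7.4+4, 4.4+4, 19.6+4] = [-3.400,8.400,23.600]
diag = √(21.4²+21.4²+16.3²) = √1181.61 = 34.375

min=[-24.800,-13.000,7.300] max=[-3.400,8.400,23.600] diag=34.375


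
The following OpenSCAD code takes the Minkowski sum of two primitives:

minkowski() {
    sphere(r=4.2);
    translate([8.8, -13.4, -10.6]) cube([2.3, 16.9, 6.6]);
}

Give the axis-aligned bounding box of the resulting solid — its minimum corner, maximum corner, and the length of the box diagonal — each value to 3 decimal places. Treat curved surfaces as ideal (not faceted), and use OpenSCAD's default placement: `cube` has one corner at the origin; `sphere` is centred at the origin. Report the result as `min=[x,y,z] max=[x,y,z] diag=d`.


A = translate([8.8, -13.4, -10.6]) cube([2.3, 16.9, 6.6]) → bbox [8.8,-13.4,-10.6] .. [11.1,3.5,-4]
B = sphere(r=4.2) → bbox [-4.2,-4.2,-4.2] .. [4.2,4.2,4.2]
lo = A.lo+B.lo = [8.8-4.2, -13.4-4.2, -10.6-4.2] = [4.600,-17.600,-14.800]
hi = A.hi+B.hi = [11.1+4.2, 3.5+4.2, -4+4.2] = [15.300,7.700,0.200]
diag = √(10.7²+25.3²+15²) = √979.58 = 31.298

min=[4.600,-17.600,-14.800] max=[15.300,7.700,0.200] diag=31.298


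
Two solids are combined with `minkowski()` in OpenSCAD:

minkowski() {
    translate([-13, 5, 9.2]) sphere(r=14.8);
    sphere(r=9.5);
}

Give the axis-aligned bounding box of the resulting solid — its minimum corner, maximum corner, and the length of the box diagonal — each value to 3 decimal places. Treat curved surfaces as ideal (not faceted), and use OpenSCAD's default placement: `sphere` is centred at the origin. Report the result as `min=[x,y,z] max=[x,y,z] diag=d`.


A = translate([-13, 5, 9.2]) sphere(r=14.8) → bbox [-27.8,-9.8,-5.6] .. [1.8,19.8,24]
B = sphere(r=9.5) → bbox [-9.5,-9.5,-9.5] .. [9.5,9.5,9.5]
lo = A.lo+B.lo = [-27.8-9.5, -9.8-9.5, -5.6-9.5] = [-37.300,-19.300,-15.100]
hi = A.hi+B.hi = [1.8+9.5, 19.8+9.5, 24+9.5] = [11.300,29.300,33.500]
diag = √(48.6²+48.6²+48.6²) = √7085.88 = 84.178

min=[-37.300,-19.300,-15.100] max=[11.300,29.300,33.500] diag=84.178


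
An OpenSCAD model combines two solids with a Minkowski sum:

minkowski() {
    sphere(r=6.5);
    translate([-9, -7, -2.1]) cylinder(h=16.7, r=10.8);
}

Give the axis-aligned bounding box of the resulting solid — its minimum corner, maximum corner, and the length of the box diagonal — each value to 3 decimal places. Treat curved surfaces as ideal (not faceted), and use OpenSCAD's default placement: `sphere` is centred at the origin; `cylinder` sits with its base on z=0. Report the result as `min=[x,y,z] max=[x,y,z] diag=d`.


min=[-26.300,-24.300,-8.600] max=[8.300,10.300,21.100] diag=57.240

A = translate([-9, -7, -2.1]) cylinder(h=16.7, r=10.8) → bbox [-19.8,-17.8,-2.1] .. [1.8,3.8,14.6]
B = sphere(r=6.5) → bbox [-6.5,-6.5,-6.5] .. [6.5,6.5,6.5]
lo = A.lo+B.lo = [-19.8-6.5, -17.8-6.5, -2.1-6.5] = [-26.300,-24.300,-8.600]
hi = A.hi+B.hi = [1.8+6.5, 3.8+6.5, 14.6+6.5] = [8.300,10.300,21.100]
diag = √(34.6²+34.6²+29.7²) = √3276.41 = 57.240


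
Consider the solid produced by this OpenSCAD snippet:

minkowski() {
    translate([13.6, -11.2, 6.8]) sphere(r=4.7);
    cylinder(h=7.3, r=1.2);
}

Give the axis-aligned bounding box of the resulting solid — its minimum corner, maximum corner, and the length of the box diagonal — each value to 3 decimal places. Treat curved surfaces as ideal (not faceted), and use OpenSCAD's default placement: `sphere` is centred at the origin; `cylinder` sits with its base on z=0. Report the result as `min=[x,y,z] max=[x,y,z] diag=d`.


min=[7.700,-17.100,2.100] max=[19.500,-5.300,18.800] diag=23.609

A = translate([13.6, -11.2, 6.8]) sphere(r=4.7) → bbox [8.9,-15.9,2.1] .. [18.3,-6.5,11.5]
B = cylinder(h=7.3, r=1.2) → bbox [-1.2,-1.2,0] .. [1.2,1.2,7.3]
lo = A.lo+B.lo = [8.9-1.2, -15.9-1.2, 2.1+0] = [7.700,-17.100,2.100]
hi = A.hi+B.hi = [18.3+1.2, -6.5+1.2, 11.5+7.3] = [19.500,-5.300,18.800]
diag = √(11.8²+11.8²+16.7²) = √557.37 = 23.609


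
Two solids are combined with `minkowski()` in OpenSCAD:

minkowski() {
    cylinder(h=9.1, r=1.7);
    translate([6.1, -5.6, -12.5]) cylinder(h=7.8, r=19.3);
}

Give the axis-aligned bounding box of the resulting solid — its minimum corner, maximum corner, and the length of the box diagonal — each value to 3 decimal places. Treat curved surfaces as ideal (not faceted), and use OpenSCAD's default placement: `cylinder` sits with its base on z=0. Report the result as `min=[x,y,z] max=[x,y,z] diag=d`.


A = translate([6.1, -5.6, -12.5]) cylinder(h=7.8, r=19.3) → bbox [-13.2,-24.9,-12.5] .. [25.4,13.7,-4.7]
B = cylinder(h=9.1, r=1.7) → bbox [-1.7,-1.7,0] .. [1.7,1.7,9.1]
lo = A.lo+B.lo = [-13.2-1.7, -24.9-1.7, -12.5+0] = [-14.900,-26.600,-12.500]
hi = A.hi+B.hi = [25.4+1.7, 13.7+1.7, -4.7+9.1] = [27.100,15.400,4.400]
diag = √(42²+42²+16.9²) = √3813.61 = 61.754

min=[-14.900,-26.600,-12.500] max=[27.100,15.400,4.400] diag=61.754


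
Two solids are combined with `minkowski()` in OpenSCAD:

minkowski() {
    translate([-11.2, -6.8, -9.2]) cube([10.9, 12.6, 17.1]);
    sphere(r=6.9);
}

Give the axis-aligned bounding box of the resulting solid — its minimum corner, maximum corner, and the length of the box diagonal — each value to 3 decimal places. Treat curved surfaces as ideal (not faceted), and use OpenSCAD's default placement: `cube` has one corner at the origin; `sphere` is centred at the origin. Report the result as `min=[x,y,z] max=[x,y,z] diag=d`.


A = translate([-11.2, -6.8, -9.2]) cube([10.9, 12.6, 17.1]) → bbox [-11.2,-6.8,-9.2] .. [-0.3,5.8,7.9]
B = sphere(r=6.9) → bbox [-6.9,-6.9,-6.9] .. [6.9,6.9,6.9]
lo = A.lo+B.lo = [-11.2-6.9, -6.8-6.9, -9.2-6.9] = [-18.100,-13.700,-16.100]
hi = A.hi+B.hi = [-0.3+6.9, 5.8+6.9, 7.9+6.9] = [6.600,12.700,14.800]
diag = √(24.7²+26.4²+30.9²) = √2261.86 = 47.559

min=[-18.100,-13.700,-16.100] max=[6.600,12.700,14.800] diag=47.559


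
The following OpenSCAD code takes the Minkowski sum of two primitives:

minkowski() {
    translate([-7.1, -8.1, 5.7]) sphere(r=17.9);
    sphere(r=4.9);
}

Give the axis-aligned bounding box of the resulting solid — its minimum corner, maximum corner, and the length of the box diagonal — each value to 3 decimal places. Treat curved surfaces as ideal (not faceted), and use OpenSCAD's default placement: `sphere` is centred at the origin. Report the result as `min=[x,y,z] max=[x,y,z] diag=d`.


min=[-29.900,-30.900,-17.100] max=[15.700,14.700,28.500] diag=78.982

A = translate([-7.1, -8.1, 5.7]) sphere(r=17.9) → bbox [-25,-26,-12.2] .. [10.8,9.8,23.6]
B = sphere(r=4.9) → bbox [-4.9,-4.9,-4.9] .. [4.9,4.9,4.9]
lo = A.lo+B.lo = [-25-4.9, -26-4.9, -12.2-4.9] = [-29.900,-30.900,-17.100]
hi = A.hi+B.hi = [10.8+4.9, 9.8+4.9, 23.6+4.9] = [15.700,14.700,28.500]
diag = √(45.6²+45.6²+45.6²) = √6238.08 = 78.982


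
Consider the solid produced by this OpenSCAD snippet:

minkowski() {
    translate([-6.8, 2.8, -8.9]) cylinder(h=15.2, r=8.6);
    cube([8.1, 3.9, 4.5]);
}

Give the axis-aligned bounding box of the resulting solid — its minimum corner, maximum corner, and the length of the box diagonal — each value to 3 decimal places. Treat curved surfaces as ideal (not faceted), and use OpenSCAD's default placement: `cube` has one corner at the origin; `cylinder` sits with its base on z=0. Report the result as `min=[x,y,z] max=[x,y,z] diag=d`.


min=[-15.400,-5.800,-8.900] max=[9.900,15.300,10.800] diag=38.385

A = translate([-6.8, 2.8, -8.9]) cylinder(h=15.2, r=8.6) → bbox [-15.4,-5.8,-8.9] .. [1.8,11.4,6.3]
B = cube([8.1, 3.9, 4.5]) → bbox [0,0,0] .. [8.1,3.9,4.5]
lo = A.lo+B.lo = [-15.4+0, -5.8+0, -8.9+0] = [-15.400,-5.800,-8.900]
hi = A.hi+B.hi = [1.8+8.1, 11.4+3.9, 6.3+4.5] = [9.900,15.300,10.800]
diag = √(25.3²+21.1²+19.7²) = √1473.39 = 38.385


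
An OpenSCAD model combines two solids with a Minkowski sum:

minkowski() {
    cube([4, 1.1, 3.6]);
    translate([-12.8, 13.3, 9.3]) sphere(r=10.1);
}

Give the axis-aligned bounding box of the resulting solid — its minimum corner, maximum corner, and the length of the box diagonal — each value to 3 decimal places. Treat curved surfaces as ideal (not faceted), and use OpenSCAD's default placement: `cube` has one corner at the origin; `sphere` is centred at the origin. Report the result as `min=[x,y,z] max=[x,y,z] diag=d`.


A = translate([-12.8, 13.3, 9.3]) sphere(r=10.1) → bbox [-22.9,3.2,-0.8] .. [-2.7,23.4,19.4]
B = cube([4, 1.1, 3.6]) → bbox [0,0,0] .. [4,1.1,3.6]
lo = A.lo+B.lo = [-22.9+0, 3.2+0, -0.8+0] = [-22.900,3.200,-0.800]
hi = A.hi+B.hi = [-2.7+4, 23.4+1.1, 19.4+3.6] = [1.300,24.500,23.000]
diag = √(24.2²+21.3²+23.8²) = √1605.77 = 40.072

min=[-22.900,3.200,-0.800] max=[1.300,24.500,23.000] diag=40.072


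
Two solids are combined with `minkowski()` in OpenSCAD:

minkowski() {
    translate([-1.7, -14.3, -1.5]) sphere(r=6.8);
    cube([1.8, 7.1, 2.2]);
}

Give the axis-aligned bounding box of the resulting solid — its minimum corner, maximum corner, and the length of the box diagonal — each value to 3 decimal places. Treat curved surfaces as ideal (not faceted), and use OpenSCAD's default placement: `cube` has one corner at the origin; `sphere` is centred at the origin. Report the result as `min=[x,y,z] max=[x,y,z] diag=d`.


min=[-8.500,-21.100,-8.300] max=[6.900,-0.400,7.500] diag=30.254

A = translate([-1.7, -14.3, -1.5]) sphere(r=6.8) → bbox [-8.5,-21.1,-8.3] .. [5.1,-7.5,5.3]
B = cube([1.8, 7.1, 2.2]) → bbox [0,0,0] .. [1.8,7.1,2.2]
lo = A.lo+B.lo = [-8.5+0, -21.1+0, -8.3+0] = [-8.500,-21.100,-8.300]
hi = A.hi+B.hi = [5.1+1.8, -7.5+7.1, 5.3+2.2] = [6.900,-0.400,7.500]
diag = √(15.4²+20.7²+15.8²) = √915.29 = 30.254


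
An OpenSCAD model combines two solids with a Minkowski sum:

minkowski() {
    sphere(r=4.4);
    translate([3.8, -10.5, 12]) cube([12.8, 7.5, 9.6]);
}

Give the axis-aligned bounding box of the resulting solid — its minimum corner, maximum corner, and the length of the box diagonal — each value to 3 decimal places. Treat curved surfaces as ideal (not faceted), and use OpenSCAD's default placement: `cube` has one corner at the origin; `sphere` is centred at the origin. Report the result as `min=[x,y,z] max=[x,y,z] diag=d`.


min=[-0.600,-14.900,7.600] max=[21.000,1.400,26.000] diag=32.723

A = translate([3.8, -10.5, 12]) cube([12.8, 7.5, 9.6]) → bbox [3.8,-10.5,12] .. [16.6,-3,21.6]
B = sphere(r=4.4) → bbox [-4.4,-4.4,-4.4] .. [4.4,4.4,4.4]
lo = A.lo+B.lo = [3.8-4.4, -10.5-4.4, 12-4.4] = [-0.600,-14.900,7.600]
hi = A.hi+B.hi = [16.6+4.4, -3+4.4, 21.6+4.4] = [21.000,1.400,26.000]
diag = √(21.6²+16.3²+18.4²) = √1070.81 = 32.723


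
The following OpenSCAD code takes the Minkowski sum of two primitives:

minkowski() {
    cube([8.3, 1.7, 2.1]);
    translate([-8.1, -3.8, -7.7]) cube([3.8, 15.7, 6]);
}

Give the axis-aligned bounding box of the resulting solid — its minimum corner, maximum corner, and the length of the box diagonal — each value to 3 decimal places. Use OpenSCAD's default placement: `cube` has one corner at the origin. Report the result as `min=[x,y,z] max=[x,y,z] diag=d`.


A = translate([-8.1, -3.8, -7.7]) cube([3.8, 15.7, 6]) → bbox [-8.1,-3.8,-7.7] .. [-4.3,11.9,-1.7]
B = cube([8.3, 1.7, 2.1]) → bbox [0,0,0] .. [8.3,1.7,2.1]
lo = A.lo+B.lo = [-8.1+0, -3.8+0, -7.7+0] = [-8.100,-3.800,-7.700]
hi = A.hi+B.hi = [-4.3+8.3, 11.9+1.7, -1.7+2.1] = [4.000,13.600,0.400]
diag = √(12.1²+17.4²+8.1²) = √514.78 = 22.689

min=[-8.100,-3.800,-7.700] max=[4.000,13.600,0.400] diag=22.689


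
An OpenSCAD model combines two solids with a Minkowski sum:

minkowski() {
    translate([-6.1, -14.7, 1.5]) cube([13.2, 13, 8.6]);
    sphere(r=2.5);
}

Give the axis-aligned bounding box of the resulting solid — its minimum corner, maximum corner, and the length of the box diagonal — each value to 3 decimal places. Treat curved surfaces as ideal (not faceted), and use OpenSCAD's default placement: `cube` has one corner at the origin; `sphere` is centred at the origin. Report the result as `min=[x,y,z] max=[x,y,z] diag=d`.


A = translate([-6.1, -14.7, 1.5]) cube([13.2, 13, 8.6]) → bbox [-6.1,-14.7,1.5] .. [7.1,-1.7,10.1]
B = sphere(r=2.5) → bbox [-2.5,-2.5,-2.5] .. [2.5,2.5,2.5]
lo = A.lo+B.lo = [-6.1-2.5, -14.7-2.5, 1.5-2.5] = [-8.600,-17.200,-1.000]
hi = A.hi+B.hi = [7.1+2.5, -1.7+2.5, 10.1+2.5] = [9.600,0.800,12.600]
diag = √(18.2²+18²+13.6²) = √840.2 = 28.986

min=[-8.600,-17.200,-1.000] max=[9.600,0.800,12.600] diag=28.986


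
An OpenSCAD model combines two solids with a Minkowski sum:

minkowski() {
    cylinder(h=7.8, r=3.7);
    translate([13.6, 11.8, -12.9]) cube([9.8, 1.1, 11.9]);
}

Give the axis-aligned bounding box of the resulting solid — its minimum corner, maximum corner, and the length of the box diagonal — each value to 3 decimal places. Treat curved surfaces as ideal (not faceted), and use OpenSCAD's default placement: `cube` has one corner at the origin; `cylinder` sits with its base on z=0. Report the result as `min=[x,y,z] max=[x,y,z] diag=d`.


A = translate([13.6, 11.8, -12.9]) cube([9.8, 1.1, 11.9]) → bbox [13.6,11.8,-12.9] .. [23.4,12.9,-1]
B = cylinder(h=7.8, r=3.7) → bbox [-3.7,-3.7,0] .. [3.7,3.7,7.8]
lo = A.lo+B.lo = [13.6-3.7, 11.8-3.7, -12.9+0] = [9.900,8.100,-12.900]
hi = A.hi+B.hi = [23.4+3.7, 12.9+3.7, -1+7.8] = [27.100,16.600,6.800]
diag = √(17.2²+8.5²+19.7²) = √756.18 = 27.499

min=[9.900,8.100,-12.900] max=[27.100,16.600,6.800] diag=27.499


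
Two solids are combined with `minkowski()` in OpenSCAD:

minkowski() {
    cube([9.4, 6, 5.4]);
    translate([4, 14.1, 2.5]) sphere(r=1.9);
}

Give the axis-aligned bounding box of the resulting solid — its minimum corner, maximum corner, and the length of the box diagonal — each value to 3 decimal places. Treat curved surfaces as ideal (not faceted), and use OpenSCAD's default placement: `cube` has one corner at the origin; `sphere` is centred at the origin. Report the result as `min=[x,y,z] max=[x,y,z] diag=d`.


min=[2.100,12.200,0.600] max=[15.300,22.000,9.800] diag=18.839

A = translate([4, 14.1, 2.5]) sphere(r=1.9) → bbox [2.1,12.2,0.6] .. [5.9,16,4.4]
B = cube([9.4, 6, 5.4]) → bbox [0,0,0] .. [9.4,6,5.4]
lo = A.lo+B.lo = [2.1+0, 12.2+0, 0.6+0] = [2.100,12.200,0.600]
hi = A.hi+B.hi = [5.9+9.4, 16+6, 4.4+5.4] = [15.300,22.000,9.800]
diag = √(13.2²+9.8²+9.2²) = √354.92 = 18.839


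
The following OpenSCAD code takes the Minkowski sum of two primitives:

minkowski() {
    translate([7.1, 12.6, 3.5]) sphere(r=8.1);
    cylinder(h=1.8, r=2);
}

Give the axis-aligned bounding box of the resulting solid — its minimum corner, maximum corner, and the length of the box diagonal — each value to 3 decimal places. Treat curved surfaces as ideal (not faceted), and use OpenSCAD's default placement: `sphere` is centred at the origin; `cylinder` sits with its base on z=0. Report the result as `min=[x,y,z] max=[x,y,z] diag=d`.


min=[-3.000,2.500,-4.600] max=[17.200,22.700,13.400] diag=33.765

A = translate([7.1, 12.6, 3.5]) sphere(r=8.1) → bbox [-1,4.5,-4.6] .. [15.2,20.7,11.6]
B = cylinder(h=1.8, r=2) → bbox [-2,-2,0] .. [2,2,1.8]
lo = A.lo+B.lo = [-1-2, 4.5-2, -4.6+0] = [-3.000,2.500,-4.600]
hi = A.hi+B.hi = [15.2+2, 20.7+2, 11.6+1.8] = [17.200,22.700,13.400]
diag = √(20.2²+20.2²+18²) = √1140.08 = 33.765


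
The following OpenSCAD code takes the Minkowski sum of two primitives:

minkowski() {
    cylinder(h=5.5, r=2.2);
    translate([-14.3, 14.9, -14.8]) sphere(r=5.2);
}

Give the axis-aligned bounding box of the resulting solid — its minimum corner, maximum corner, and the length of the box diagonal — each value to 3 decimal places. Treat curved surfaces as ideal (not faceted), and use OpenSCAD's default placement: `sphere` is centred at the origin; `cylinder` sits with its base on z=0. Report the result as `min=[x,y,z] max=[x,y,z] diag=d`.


min=[-21.700,7.500,-20.000] max=[-6.900,22.300,-4.100] diag=26.285

A = translate([-14.3, 14.9, -14.8]) sphere(r=5.2) → bbox [-19.5,9.7,-20] .. [-9.1,20.1,-9.6]
B = cylinder(h=5.5, r=2.2) → bbox [-2.2,-2.2,0] .. [2.2,2.2,5.5]
lo = A.lo+B.lo = [-19.5-2.2, 9.7-2.2, -20+0] = [-21.700,7.500,-20.000]
hi = A.hi+B.hi = [-9.1+2.2, 20.1+2.2, -9.6+5.5] = [-6.900,22.300,-4.100]
diag = √(14.8²+14.8²+15.9²) = √690.89 = 26.285


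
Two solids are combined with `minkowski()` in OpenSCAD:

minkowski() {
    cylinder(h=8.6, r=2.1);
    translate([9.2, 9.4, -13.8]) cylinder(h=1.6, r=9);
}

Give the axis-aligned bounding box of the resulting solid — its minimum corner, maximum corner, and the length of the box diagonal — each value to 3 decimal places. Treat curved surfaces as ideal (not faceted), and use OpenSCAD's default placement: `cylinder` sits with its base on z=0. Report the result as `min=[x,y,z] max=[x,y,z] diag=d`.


min=[-1.900,-1.700,-13.800] max=[20.300,20.500,-3.600] diag=33.011

A = translate([9.2, 9.4, -13.8]) cylinder(h=1.6, r=9) → bbox [0.2,0.4,-13.8] .. [18.2,18.4,-12.2]
B = cylinder(h=8.6, r=2.1) → bbox [-2.1,-2.1,0] .. [2.1,2.1,8.6]
lo = A.lo+B.lo = [0.2-2.1, 0.4-2.1, -13.8+0] = [-1.900,-1.700,-13.800]
hi = A.hi+B.hi = [18.2+2.1, 18.4+2.1, -12.2+8.6] = [20.300,20.500,-3.600]
diag = √(22.2²+22.2²+10.2²) = √1089.72 = 33.011


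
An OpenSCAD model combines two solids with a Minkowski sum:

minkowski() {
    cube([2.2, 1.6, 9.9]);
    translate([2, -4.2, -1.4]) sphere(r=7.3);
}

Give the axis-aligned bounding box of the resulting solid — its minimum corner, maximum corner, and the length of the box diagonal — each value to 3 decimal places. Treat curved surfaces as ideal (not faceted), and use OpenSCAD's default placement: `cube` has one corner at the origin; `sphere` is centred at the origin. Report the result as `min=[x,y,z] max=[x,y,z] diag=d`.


A = translate([2, -4.2, -1.4]) sphere(r=7.3) → bbox [-5.3,-11.5,-8.7] .. [9.3,3.1,5.9]
B = cube([2.2, 1.6, 9.9]) → bbox [0,0,0] .. [2.2,1.6,9.9]
lo = A.lo+B.lo = [-5.3+0, -11.5+0, -8.7+0] = [-5.300,-11.500,-8.700]
hi = A.hi+B.hi = [9.3+2.2, 3.1+1.6, 5.9+9.9] = [11.500,4.700,15.800]
diag = √(16.8²+16.2²+24.5²) = √1144.93 = 33.837

min=[-5.300,-11.500,-8.700] max=[11.500,4.700,15.800] diag=33.837


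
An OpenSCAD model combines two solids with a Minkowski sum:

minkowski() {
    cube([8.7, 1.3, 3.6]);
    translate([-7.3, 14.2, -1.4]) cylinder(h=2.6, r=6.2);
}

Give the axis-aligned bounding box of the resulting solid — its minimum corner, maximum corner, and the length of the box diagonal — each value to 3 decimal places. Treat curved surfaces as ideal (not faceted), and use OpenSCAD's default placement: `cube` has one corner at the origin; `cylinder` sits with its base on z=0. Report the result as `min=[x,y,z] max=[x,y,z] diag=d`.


min=[-13.500,8.000,-1.400] max=[7.600,21.700,4.800] diag=25.910

A = translate([-7.3, 14.2, -1.4]) cylinder(h=2.6, r=6.2) → bbox [-13.5,8,-1.4] .. [-1.1,20.4,1.2]
B = cube([8.7, 1.3, 3.6]) → bbox [0,0,0] .. [8.7,1.3,3.6]
lo = A.lo+B.lo = [-13.5+0, 8+0, -1.4+0] = [-13.500,8.000,-1.400]
hi = A.hi+B.hi = [-1.1+8.7, 20.4+1.3, 1.2+3.6] = [7.600,21.700,4.800]
diag = √(21.1²+13.7²+6.2²) = √671.34 = 25.910


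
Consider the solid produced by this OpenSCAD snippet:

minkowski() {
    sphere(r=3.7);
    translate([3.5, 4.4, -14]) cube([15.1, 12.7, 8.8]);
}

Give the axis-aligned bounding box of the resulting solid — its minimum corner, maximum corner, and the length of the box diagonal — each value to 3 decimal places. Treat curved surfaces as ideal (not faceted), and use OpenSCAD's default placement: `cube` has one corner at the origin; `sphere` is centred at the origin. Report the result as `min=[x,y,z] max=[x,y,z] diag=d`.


min=[-0.200,0.700,-17.700] max=[22.300,20.800,-1.500] diag=34.245

A = translate([3.5, 4.4, -14]) cube([15.1, 12.7, 8.8]) → bbox [3.5,4.4,-14] .. [18.6,17.1,-5.2]
B = sphere(r=3.7) → bbox [-3.7,-3.7,-3.7] .. [3.7,3.7,3.7]
lo = A.lo+B.lo = [3.5-3.7, 4.4-3.7, -14-3.7] = [-0.200,0.700,-17.700]
hi = A.hi+B.hi = [18.6+3.7, 17.1+3.7, -5.2+3.7] = [22.300,20.800,-1.500]
diag = √(22.5²+20.1²+16.2²) = √1172.7 = 34.245


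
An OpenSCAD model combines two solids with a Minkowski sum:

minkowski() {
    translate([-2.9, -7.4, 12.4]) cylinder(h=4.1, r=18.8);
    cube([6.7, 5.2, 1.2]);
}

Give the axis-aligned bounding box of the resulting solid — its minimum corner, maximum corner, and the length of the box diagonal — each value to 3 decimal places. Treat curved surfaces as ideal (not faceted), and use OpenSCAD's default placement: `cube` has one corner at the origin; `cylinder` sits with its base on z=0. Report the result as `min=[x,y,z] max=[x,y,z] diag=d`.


min=[-21.700,-26.200,12.400] max=[22.600,16.600,17.700] diag=61.826

A = translate([-2.9, -7.4, 12.4]) cylinder(h=4.1, r=18.8) → bbox [-21.7,-26.2,12.4] .. [15.9,11.4,16.5]
B = cube([6.7, 5.2, 1.2]) → bbox [0,0,0] .. [6.7,5.2,1.2]
lo = A.lo+B.lo = [-21.7+0, -26.2+0, 12.4+0] = [-21.700,-26.200,12.400]
hi = A.hi+B.hi = [15.9+6.7, 11.4+5.2, 16.5+1.2] = [22.600,16.600,17.700]
diag = √(44.3²+42.8²+5.3²) = √3822.42 = 61.826


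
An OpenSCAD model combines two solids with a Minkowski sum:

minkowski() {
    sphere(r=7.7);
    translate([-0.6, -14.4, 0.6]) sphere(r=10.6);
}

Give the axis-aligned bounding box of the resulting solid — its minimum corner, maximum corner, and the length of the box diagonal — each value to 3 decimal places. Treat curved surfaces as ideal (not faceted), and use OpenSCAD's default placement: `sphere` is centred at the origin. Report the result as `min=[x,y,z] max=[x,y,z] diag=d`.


min=[-18.900,-32.700,-17.700] max=[17.700,3.900,18.900] diag=63.393

A = translate([-0.6, -14.4, 0.6]) sphere(r=10.6) → bbox [-11.2,-25,-10] .. [10,-3.8,11.2]
B = sphere(r=7.7) → bbox [-7.7,-7.7,-7.7] .. [7.7,7.7,7.7]
lo = A.lo+B.lo = [-11.2-7.7, -25-7.7, -10-7.7] = [-18.900,-32.700,-17.700]
hi = A.hi+B.hi = [10+7.7, -3.8+7.7, 11.2+7.7] = [17.700,3.900,18.900]
diag = √(36.6²+36.6²+36.6²) = √4018.68 = 63.393


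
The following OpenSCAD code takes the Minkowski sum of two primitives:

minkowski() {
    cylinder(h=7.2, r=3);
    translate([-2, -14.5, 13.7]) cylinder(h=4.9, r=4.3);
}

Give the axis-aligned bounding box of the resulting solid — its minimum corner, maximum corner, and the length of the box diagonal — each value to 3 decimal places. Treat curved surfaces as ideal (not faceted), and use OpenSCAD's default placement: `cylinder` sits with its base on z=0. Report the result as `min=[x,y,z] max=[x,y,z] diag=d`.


A = translate([-2, -14.5, 13.7]) cylinder(h=4.9, r=4.3) → bbox [-6.3,-18.8,13.7] .. [2.3,-10.2,18.6]
B = cylinder(h=7.2, r=3) → bbox [-3,-3,0] .. [3,3,7.2]
lo = A.lo+B.lo = [-6.3-3, -18.8-3, 13.7+0] = [-9.300,-21.800,13.700]
hi = A.hi+B.hi = [2.3+3, -10.2+3, 18.6+7.2] = [5.300,-7.200,25.800]
diag = √(14.6²+14.6²+12.1²) = √572.73 = 23.932

min=[-9.300,-21.800,13.700] max=[5.300,-7.200,25.800] diag=23.932


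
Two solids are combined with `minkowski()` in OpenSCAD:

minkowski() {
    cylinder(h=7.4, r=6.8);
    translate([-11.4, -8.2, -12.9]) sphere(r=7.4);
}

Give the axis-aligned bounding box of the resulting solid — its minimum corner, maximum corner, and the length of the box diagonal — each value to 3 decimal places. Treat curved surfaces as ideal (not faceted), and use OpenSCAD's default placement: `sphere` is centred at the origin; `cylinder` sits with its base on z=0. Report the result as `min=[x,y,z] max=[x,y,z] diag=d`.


min=[-25.600,-22.400,-20.300] max=[2.800,6.000,1.900] diag=45.891

A = translate([-11.4, -8.2, -12.9]) sphere(r=7.4) → bbox [-18.8,-15.6,-20.3] .. [-4,-0.8,-5.5]
B = cylinder(h=7.4, r=6.8) → bbox [-6.8,-6.8,0] .. [6.8,6.8,7.4]
lo = A.lo+B.lo = [-18.8-6.8, -15.6-6.8, -20.3+0] = [-25.600,-22.400,-20.300]
hi = A.hi+B.hi = [-4+6.8, -0.8+6.8, -5.5+7.4] = [2.800,6.000,1.900]
diag = √(28.4²+28.4²+22.2²) = √2105.96 = 45.891


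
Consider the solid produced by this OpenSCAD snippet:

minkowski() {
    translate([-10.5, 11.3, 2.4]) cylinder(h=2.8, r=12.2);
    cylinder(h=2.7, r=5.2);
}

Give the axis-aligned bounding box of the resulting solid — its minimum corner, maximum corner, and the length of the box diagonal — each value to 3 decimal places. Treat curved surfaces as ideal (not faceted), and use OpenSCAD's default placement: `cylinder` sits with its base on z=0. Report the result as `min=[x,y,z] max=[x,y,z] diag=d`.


min=[-27.900,-6.100,2.400] max=[6.900,28.700,7.900] diag=49.521

A = translate([-10.5, 11.3, 2.4]) cylinder(h=2.8, r=12.2) → bbox [-22.7,-0.9,2.4] .. [1.7,23.5,5.2]
B = cylinder(h=2.7, r=5.2) → bbox [-5.2,-5.2,0] .. [5.2,5.2,2.7]
lo = A.lo+B.lo = [-22.7-5.2, -0.9-5.2, 2.4+0] = [-27.900,-6.100,2.400]
hi = A.hi+B.hi = [1.7+5.2, 23.5+5.2, 5.2+2.7] = [6.900,28.700,7.900]
diag = √(34.8²+34.8²+5.5²) = √2452.33 = 49.521


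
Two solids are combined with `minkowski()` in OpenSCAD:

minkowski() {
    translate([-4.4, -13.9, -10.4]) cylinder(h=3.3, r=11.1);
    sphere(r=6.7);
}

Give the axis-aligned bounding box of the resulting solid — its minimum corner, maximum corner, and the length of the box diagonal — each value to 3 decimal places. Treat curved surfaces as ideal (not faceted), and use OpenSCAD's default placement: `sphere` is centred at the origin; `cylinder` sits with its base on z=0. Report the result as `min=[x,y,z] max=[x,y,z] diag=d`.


A = translate([-4.4, -13.9, -10.4]) cylinder(h=3.3, r=11.1) → bbox [-15.5,-25,-10.4] .. [6.7,-2.8,-7.1]
B = sphere(r=6.7) → bbox [-6.7,-6.7,-6.7] .. [6.7,6.7,6.7]
lo = A.lo+B.lo = [-15.5-6.7, -25-6.7, -10.4-6.7] = [-22.200,-31.700,-17.100]
hi = A.hi+B.hi = [6.7+6.7, -2.8+6.7, -7.1+6.7] = [13.400,3.900,-0.400]
diag = √(35.6²+35.6²+16.7²) = √2813.61 = 53.043

min=[-22.200,-31.700,-17.100] max=[13.400,3.900,-0.400] diag=53.043


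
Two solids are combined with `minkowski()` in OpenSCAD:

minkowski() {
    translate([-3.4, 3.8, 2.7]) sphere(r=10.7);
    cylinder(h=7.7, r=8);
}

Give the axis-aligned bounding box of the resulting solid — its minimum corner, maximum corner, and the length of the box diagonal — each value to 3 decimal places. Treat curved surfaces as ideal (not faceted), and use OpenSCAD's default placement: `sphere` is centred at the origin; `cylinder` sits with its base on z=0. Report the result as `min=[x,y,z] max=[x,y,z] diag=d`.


min=[-22.100,-14.900,-8.000] max=[15.300,22.500,21.100] diag=60.368

A = translate([-3.4, 3.8, 2.7]) sphere(r=10.7) → bbox [-14.1,-6.9,-8] .. [7.3,14.5,13.4]
B = cylinder(h=7.7, r=8) → bbox [-8,-8,0] .. [8,8,7.7]
lo = A.lo+B.lo = [-14.1-8, -6.9-8, -8+0] = [-22.100,-14.900,-8.000]
hi = A.hi+B.hi = [7.3+8, 14.5+8, 13.4+7.7] = [15.300,22.500,21.100]
diag = √(37.4²+37.4²+29.1²) = √3644.33 = 60.368


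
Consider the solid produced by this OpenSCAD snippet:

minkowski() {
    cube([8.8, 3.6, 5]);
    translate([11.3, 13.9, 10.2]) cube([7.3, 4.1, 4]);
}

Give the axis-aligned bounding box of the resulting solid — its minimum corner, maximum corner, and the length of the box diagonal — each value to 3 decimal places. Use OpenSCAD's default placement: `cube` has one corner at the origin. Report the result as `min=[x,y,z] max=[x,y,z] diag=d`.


min=[11.300,13.900,10.200] max=[27.400,21.600,19.200] diag=19.987

A = translate([11.3, 13.9, 10.2]) cube([7.3, 4.1, 4]) → bbox [11.3,13.9,10.2] .. [18.6,18,14.2]
B = cube([8.8, 3.6, 5]) → bbox [0,0,0] .. [8.8,3.6,5]
lo = A.lo+B.lo = [11.3+0, 13.9+0, 10.2+0] = [11.300,13.900,10.200]
hi = A.hi+B.hi = [18.6+8.8, 18+3.6, 14.2+5] = [27.400,21.600,19.200]
diag = √(16.1²+7.7²+9²) = √399.5 = 19.987
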